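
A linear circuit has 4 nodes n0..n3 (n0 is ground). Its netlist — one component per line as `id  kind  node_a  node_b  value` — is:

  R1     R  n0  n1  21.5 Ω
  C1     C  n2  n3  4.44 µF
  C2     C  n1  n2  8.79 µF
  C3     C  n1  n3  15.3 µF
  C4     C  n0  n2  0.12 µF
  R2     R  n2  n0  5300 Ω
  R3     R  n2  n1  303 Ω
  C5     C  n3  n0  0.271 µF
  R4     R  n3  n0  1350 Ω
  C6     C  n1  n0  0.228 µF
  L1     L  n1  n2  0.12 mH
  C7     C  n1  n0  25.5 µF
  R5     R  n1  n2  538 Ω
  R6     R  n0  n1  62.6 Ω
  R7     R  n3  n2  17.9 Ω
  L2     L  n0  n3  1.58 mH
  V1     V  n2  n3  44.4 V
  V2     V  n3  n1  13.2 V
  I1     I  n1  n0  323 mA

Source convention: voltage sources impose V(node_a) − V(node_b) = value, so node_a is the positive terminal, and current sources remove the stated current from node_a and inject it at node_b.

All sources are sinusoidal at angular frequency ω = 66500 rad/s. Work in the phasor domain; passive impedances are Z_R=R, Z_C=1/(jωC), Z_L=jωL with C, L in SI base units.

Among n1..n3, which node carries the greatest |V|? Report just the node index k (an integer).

2

Apply KCL at each of the 3 non-ground nodes and solve the resulting linear system.
Node n1: branches {R1, C2, C3, R3, C6, L1, C7, R5, R6, V2, I1} → V_1 = -0.3379+0.1865j
Node n2: branches {C1, C2, C4, R2, R3, L1, R5, R7, V1} → V_2 = 57.26+0.1865j
Node n3: branches {C1, C3, C5, R4, R7, L2, V1, V2} → V_3 = 12.86+0.1865j
Source currents: i(V1)=-2.787-40.02j, i(V2)=-0.3144-40.45j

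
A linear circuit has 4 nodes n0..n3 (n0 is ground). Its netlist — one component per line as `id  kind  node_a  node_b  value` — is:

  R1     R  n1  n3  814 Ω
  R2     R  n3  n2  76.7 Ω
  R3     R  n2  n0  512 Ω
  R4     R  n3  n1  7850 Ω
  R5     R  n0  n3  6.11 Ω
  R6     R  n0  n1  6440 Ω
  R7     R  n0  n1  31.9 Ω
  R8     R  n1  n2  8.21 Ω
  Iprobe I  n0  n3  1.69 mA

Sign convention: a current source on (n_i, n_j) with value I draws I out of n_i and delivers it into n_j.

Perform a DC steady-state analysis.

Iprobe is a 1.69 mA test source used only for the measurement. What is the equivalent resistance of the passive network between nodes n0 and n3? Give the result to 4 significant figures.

MNA unknowns: 3 node voltages V₁..V_3
R1: Y=0.001229 on G[1,3]
R2: Y=0.01304 on G[3,2]
R3: Y=0.001953 on G[2,0]
R4: Y=0.0001274 on G[3,1]
R5: Y=0.1637 on G[0,3]
R6: Y=0.0001553 on G[0,1]
R7: Y=0.03135 on G[0,1]
R8: Y=0.1218 on G[1,2]
Iprobe: z[0]−=0.00169, z[3]+=0.00169
solve → V1=0.002738, V2=0.003368, V3=0.009759

R_eq = 5.774 Ω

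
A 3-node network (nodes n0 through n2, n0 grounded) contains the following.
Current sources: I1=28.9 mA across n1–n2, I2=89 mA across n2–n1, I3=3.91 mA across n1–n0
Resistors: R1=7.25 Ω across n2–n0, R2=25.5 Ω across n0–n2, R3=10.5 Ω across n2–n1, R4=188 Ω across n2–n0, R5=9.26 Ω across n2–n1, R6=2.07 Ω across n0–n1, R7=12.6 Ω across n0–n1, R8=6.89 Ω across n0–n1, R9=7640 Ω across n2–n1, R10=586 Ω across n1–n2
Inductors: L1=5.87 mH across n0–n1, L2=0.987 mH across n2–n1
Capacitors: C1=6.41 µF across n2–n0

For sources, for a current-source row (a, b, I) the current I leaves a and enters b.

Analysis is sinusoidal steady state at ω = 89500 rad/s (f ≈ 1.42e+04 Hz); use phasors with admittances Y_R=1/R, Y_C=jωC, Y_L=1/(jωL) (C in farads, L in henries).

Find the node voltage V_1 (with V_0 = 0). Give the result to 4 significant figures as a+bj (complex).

Element admittances at ω=89500 rad/s:
  I1: injects 0.0289 A into n2 (from n1)
  Y(R1) = 0.1379+0.000j S between n2,n0
  Y(R2) = 0.03922+0.000j S between n0,n2
  Y(R3) = 0.09524+0.000j S between n2,n1
  Y(R4) = 0.005319+0.000j S between n2,n0
  Y(R5) = 0.1080+0.000j S between n2,n1
  Y(L1) = 0.000-0.001903j S between n0,n1
  Y(C1) = 0.000+0.5737j S between n2,n0
  Y(R6) = 0.4831+0.000j S between n0,n1
  Y(R7) = 0.07937+0.000j S between n0,n1
  Y(R8) = 0.1451+0.000j S between n0,n1
  Y(R9) = 0.0001309+0.000j S between n2,n1
  Y(L2) = 0.000-0.01132j S between n2,n1
  I2: injects 0.089 A into n1 (from n2)
  Y(R10) = 0.001706+0.000j S between n1,n2
  I3: injects 0.00391 A into n0 (from n1)
Assemble and solve the 2×2 MNA system:
  V(n1)=0.05364+0.01496j  V(n2)=-0.03769+0.06104j

0.05364+0.01496j V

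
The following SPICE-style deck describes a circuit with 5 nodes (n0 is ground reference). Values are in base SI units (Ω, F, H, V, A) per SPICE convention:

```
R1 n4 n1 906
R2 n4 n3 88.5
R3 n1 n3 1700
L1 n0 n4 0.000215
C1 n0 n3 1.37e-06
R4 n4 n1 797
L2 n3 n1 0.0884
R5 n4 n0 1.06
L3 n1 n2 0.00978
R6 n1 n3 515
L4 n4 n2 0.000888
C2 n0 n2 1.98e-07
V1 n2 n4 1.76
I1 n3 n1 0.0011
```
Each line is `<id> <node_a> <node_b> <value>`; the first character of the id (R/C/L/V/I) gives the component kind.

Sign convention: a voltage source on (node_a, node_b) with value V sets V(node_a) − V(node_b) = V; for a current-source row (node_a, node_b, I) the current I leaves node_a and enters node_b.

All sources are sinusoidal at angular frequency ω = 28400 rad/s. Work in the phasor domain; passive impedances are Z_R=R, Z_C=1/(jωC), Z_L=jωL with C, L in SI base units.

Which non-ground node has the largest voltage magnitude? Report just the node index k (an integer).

Apply KCL at each of the 4 non-ground nodes and solve the resulting linear system.
Node n1: branches {R1, R3, R4, L2, L3, R6, I1} → V_1 = 0.7589-0.6918j
Node n2: branches {L3, L4, C2, V1} → V_2 = 1.760-0.008605j
Node n3: branches {R2, R3, C1, L2, R6, I1} → V_3 = -0.04493-0.03033j
Node n4: branches {R1, R2, L1, R4, R5, L4, V1} → V_4 = 0.0001917-0.008605j
Source currents: i(V1)=-0.002508+0.06350j

2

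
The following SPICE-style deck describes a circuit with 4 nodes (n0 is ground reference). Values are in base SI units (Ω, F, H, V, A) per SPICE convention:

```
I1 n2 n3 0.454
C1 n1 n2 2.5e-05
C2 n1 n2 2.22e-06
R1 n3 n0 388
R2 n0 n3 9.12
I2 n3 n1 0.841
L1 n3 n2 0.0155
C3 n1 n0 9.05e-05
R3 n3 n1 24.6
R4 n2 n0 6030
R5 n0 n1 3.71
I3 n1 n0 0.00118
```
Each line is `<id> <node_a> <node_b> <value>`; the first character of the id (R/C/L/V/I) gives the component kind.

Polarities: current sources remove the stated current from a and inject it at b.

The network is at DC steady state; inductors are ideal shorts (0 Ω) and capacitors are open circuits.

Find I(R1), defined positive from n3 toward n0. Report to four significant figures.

MNA unknowns: 3 node voltages V₁..V_3 plus 1 source current (L1)
I1: z[2]−=0.454, z[3]+=0.454
C1: Y=0.000 on G[1,2]
C2: Y=0.000 on G[1,2]
R1: Y=0.002577 on G[3,0]
R2: Y=0.1096 on G[0,3]
I2: z[3]−=0.841, z[1]+=0.841
L1: row V3−V2=0, i_L1 at 3,2
C3: Y=0.000 on G[1,0]
R3: Y=0.04065 on G[3,1]
R4: Y=0.0001658 on G[2,0]
R5: Y=0.2695 on G[0,1]
I3: z[1]−=0.00118, z[0]+=0.00118
solve → V1=2.059, V2=-4.948, V3=-4.948
aux → i_L1=0.4532

-0.01275 A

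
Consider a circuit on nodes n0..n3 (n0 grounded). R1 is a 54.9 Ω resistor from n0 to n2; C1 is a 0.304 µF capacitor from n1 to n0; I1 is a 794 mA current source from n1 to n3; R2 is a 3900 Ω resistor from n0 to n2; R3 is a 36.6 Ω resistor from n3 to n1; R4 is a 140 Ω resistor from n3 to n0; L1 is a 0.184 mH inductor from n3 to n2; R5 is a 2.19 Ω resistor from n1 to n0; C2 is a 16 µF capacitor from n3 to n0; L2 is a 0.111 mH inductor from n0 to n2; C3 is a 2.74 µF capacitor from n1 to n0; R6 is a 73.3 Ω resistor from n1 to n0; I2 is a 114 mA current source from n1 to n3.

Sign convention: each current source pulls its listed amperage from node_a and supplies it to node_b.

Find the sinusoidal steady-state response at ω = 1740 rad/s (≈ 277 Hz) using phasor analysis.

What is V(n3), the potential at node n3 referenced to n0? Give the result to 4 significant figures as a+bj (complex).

MNA unknowns: 3 node voltages V₁..V_3
R1: Y=0.01821+0.000j on G[0,2]
C1: Y=0.000+0.0005290j on G[1,0]
I1: z[1]−=0.794, z[3]+=0.794
R2: Y=0.0002564+0.000j on G[0,2]
R3: Y=0.02732+0.000j on G[3,1]
R4: Y=0.007143+0.000j on G[3,0]
L1: Y=0.000-3.123j on G[3,2]
R5: Y=0.4566+0.000j on G[1,0]
C2: Y=0.000+0.02784j on G[3,0]
L2: Y=0.000-5.178j on G[0,2]
C3: Y=0.000+0.004768j on G[1,0]
R6: Y=0.01364+0.000j on G[1,0]
I2: z[1]−=0.114, z[3]+=0.114
solve → V1=-1.824+0.04394j, V2=0.003384+0.1681j, V3=0.008001+0.4467j

0.008001+0.4467j V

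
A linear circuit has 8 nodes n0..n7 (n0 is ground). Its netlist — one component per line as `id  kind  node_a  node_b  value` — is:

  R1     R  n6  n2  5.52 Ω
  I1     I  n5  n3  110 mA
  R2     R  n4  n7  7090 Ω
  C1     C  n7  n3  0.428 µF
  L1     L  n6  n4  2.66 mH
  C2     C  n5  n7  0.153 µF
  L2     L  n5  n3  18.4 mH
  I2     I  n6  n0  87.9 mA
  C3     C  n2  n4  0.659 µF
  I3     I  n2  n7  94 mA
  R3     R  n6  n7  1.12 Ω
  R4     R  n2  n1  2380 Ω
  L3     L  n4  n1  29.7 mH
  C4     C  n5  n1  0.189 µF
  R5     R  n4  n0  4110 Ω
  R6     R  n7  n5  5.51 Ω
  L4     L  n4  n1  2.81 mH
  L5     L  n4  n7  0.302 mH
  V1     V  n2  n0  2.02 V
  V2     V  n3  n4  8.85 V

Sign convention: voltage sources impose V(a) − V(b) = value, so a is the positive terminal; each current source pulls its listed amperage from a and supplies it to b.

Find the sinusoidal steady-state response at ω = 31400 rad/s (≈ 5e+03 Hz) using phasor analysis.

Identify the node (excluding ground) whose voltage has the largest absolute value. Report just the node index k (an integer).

3

Element admittances at ω=31400 rad/s:
  Y(R1) = 0.1812+0.000j S between n6,n2
  I1: injects 0.11 A into n3 (from n5)
  Y(R2) = 0.0001410+0.000j S between n4,n7
  Y(C1) = 0.000+0.01344j S between n7,n3
  Y(L1) = 0.000-0.01197j S between n6,n4
  Y(C2) = 0.000+0.004804j S between n5,n7
  Y(L2) = 0.000-0.001731j S between n5,n3
  I2: injects 0.0879 A into n0 (from n6)
  Y(C3) = 0.000+0.02069j S between n2,n4
  I3: injects 0.094 A into n7 (from n2)
  Y(R3) = 0.8929+0.000j S between n6,n7
  Y(R4) = 0.0004202+0.000j S between n2,n1
  Y(L3) = 0.000-0.001072j S between n4,n1
  Y(C4) = 0.000+0.005935j S between n5,n1
  Y(R5) = 0.0002433+0.000j S between n4,n0
  Y(R6) = 0.1815+0.000j S between n7,n5
  Y(L4) = 0.000-0.01133j S between n4,n1
  Y(L5) = 0.000-0.1055j S between n4,n7
  V1: constraint V(n2)−V(n0) = 2.02
  V2: constraint V(n3)−V(n4) = 8.85
Assemble and solve the 9×9 MNA system:
  V(n1)=6.047+2.063j  V(n2)=2.020+0.000j  V(n3)=12.71+1.126j  V(n4)=3.856+1.126j  V(n5)=1.613-0.1804j  V(n6)=2.168-0.2160j  V(n7)=2.278-0.2372j
  i(V1)=-0.08884-0.0002740j  i(V2)=0.1261-0.1209j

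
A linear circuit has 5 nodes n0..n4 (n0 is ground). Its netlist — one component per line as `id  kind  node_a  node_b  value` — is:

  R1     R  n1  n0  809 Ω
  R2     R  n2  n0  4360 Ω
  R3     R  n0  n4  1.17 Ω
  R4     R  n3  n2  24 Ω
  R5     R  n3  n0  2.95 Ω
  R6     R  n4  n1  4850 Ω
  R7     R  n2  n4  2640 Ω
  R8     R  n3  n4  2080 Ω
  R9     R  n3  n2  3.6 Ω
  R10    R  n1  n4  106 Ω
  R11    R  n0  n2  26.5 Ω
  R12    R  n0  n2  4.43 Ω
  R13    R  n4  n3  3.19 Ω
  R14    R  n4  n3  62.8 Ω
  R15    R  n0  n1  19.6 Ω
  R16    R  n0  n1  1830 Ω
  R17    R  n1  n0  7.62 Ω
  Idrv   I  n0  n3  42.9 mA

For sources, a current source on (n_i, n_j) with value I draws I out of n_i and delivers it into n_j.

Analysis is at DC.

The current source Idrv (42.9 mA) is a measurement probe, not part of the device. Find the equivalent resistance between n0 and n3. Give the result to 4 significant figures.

Element admittances at DC:
  Y(R1) = 0.001236 S between n1,n0
  Y(R2) = 0.0002294 S between n2,n0
  Y(R3) = 0.8547 S between n0,n4
  Y(R4) = 0.04167 S between n3,n2
  Y(R5) = 0.3390 S between n3,n0
  Y(R6) = 0.0002062 S between n4,n1
  Y(R7) = 0.0003788 S between n2,n4
  Y(R8) = 0.0004808 S between n3,n4
  Y(R9) = 0.2778 S between n3,n2
  Y(R10) = 0.009434 S between n1,n4
  Y(R11) = 0.03774 S between n0,n2
  Y(R12) = 0.2257 S between n0,n2
  Y(R13) = 0.3135 S between n4,n3
  Y(R14) = 0.01592 S between n4,n3
  Y(R15) = 0.05102 S between n0,n1
  Y(R16) = 0.0005464 S between n0,n1
  Y(R17) = 0.1312 S between n1,n0
  Idrv: injects 0.0429 A into n3 (from n0)
Assemble and solve the 4×4 MNA system:
  V(n1)=0.0008173  V(n2)=0.03253  V(n3)=0.05940  V(n4)=0.01642

R_eq = 1.385 Ω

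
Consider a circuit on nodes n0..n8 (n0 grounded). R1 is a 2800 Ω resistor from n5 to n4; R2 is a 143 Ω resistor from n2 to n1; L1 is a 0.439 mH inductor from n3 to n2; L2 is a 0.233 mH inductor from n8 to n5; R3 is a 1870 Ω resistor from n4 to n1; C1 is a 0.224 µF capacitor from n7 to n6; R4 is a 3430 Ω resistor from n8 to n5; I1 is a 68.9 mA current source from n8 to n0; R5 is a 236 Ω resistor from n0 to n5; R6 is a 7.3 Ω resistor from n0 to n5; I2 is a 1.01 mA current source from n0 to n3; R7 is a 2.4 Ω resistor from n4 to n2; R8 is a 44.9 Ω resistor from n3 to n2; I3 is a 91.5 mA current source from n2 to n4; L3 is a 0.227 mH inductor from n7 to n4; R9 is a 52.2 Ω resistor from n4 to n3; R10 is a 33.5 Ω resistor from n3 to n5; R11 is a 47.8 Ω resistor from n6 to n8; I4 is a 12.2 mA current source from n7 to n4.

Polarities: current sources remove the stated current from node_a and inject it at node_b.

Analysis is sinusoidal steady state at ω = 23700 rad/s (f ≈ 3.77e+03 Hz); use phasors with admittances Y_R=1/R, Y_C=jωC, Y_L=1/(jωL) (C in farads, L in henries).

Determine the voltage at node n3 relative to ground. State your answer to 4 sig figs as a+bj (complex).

-0.4242-0.05682j V

Element admittances at ω=23700 rad/s:
  Y(R1) = 0.0003571+0.000j S between n5,n4
  Y(R2) = 0.006993+0.000j S between n2,n1
  Y(L1) = 0.000-0.09611j S between n3,n2
  Y(L2) = 0.000-0.1811j S between n8,n5
  Y(R3) = 0.0005348+0.000j S between n4,n1
  Y(C1) = 0.000+0.005309j S between n7,n6
  Y(R4) = 0.0002915+0.000j S between n8,n5
  I1: injects 0.0689 A into n0 (from n8)
  Y(R5) = 0.004237+0.000j S between n0,n5
  Y(R6) = 0.1370+0.000j S between n0,n5
  I2: injects 0.00101 A into n3 (from n0)
  Y(R7) = 0.4167+0.000j S between n4,n2
  Y(R8) = 0.02227+0.000j S between n3,n2
  I3: injects 0.0915 A into n4 (from n2)
  Y(L3) = 0.000-0.1859j S between n7,n4
  Y(R9) = 0.01916+0.000j S between n4,n3
  Y(R10) = 0.02985+0.000j S between n3,n5
  Y(R11) = 0.02092+0.000j S between n6,n8
  I4: injects 0.0122 A into n4 (from n7)
Assemble and solve the 8×8 MNA system:
  V(n1)=-0.4075-0.09279j  V(n2)=-0.4225-0.09262j  V(n3)=-0.4242-0.05682j  V(n4)=-0.2113-0.09494j  V(n5)=-0.4807+0.000j  V(n6)=-0.5279-0.3020j  V(n7)=-0.2020-0.1564j  V(n8)=-0.4909-0.3847j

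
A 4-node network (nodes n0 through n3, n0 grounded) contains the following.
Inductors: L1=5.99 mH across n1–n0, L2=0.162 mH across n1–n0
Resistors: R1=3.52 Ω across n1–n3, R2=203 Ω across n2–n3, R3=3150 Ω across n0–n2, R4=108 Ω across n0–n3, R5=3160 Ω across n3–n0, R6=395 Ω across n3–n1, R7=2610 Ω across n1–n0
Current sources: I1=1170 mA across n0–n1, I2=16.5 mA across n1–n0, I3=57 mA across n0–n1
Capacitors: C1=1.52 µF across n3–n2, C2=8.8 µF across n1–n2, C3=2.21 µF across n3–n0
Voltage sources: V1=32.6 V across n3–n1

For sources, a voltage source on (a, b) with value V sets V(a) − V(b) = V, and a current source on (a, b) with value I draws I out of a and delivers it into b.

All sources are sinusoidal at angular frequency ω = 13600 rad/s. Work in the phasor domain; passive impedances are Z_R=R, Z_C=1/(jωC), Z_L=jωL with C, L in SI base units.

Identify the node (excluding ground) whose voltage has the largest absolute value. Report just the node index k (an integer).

3

Apply KCL at each of the 3 non-ground nodes and solve the resulting linear system.
Node n1: branches {L1, R1, I1, C2, I2, I3, L2, R6, R7, V1} → V_1 = 2.293+2.002j
Node n2: branches {C1, C2, R2, R3} → V_2 = 7.126+1.044j
Node n3: branches {R1, C1, R2, R4, C3, R5, R6, V1} → V_3 = 34.89+2.002j
Source currents: i(V1)=-9.735-1.647j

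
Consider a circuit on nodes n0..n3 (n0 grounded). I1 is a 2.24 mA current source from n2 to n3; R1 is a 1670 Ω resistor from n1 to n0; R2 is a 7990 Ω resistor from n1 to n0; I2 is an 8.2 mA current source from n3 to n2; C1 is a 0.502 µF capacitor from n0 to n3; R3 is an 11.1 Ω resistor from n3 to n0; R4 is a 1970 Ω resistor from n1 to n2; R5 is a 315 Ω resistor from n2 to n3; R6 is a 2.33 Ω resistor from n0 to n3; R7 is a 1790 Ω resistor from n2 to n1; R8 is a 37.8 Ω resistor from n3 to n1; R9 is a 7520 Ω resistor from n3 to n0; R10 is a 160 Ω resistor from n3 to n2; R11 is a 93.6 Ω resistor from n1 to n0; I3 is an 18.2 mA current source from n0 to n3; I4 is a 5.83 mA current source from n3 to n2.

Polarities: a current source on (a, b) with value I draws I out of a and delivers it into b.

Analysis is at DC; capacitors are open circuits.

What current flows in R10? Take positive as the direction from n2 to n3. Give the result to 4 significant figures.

0.007037 A

MNA unknowns: 3 node voltages V₁..V_3
I1: z[2]−=0.00224, z[3]+=0.00224
R1: Y=0.0005988 on G[1,0]
R2: Y=0.0001252 on G[1,0]
I2: z[3]−=0.0082, z[2]+=0.0082
C1: Y=0.000 on G[0,3]
R3: Y=0.09009 on G[3,0]
R4: Y=0.0005076 on G[1,2]
R5: Y=0.003175 on G[2,3]
R6: Y=0.4292 on G[0,3]
R7: Y=0.0005587 on G[2,1]
R8: Y=0.02646 on G[3,1]
R9: Y=0.0001330 on G[3,0]
R10: Y=0.006250 on G[3,2]
R11: Y=0.01068 on G[1,0]
I3: z[0]−=0.0182, z[3]+=0.0182
I4: z[3]−=0.00583, z[2]+=0.00583
solve → V1=0.05476, V2=1.160, V3=0.03384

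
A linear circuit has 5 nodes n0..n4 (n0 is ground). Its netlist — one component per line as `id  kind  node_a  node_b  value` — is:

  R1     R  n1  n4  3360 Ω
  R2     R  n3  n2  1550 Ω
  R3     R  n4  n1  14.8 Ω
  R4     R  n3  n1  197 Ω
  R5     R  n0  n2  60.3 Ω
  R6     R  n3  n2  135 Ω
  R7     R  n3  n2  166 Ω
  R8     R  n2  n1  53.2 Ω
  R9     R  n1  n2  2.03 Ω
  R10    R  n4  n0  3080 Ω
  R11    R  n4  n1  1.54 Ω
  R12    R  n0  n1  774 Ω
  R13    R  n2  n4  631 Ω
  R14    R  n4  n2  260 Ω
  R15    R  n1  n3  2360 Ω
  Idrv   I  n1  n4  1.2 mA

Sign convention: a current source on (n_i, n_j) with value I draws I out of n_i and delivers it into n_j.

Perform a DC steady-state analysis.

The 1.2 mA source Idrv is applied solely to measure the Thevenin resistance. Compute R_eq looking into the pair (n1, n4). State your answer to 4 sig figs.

Element admittances at DC:
  Y(R1) = 0.0002976 S between n1,n4
  Y(R2) = 0.0006452 S between n3,n2
  Y(R3) = 0.06757 S between n4,n1
  Y(R4) = 0.005076 S between n3,n1
  Y(R5) = 0.01658 S between n0,n2
  Y(R6) = 0.007407 S between n3,n2
  Y(R7) = 0.006024 S between n3,n2
  Y(R8) = 0.01880 S between n2,n1
  Y(R9) = 0.4926 S between n1,n2
  Y(R10) = 0.0003247 S between n4,n0
  Y(R11) = 0.6494 S between n4,n1
  Y(R12) = 0.001292 S between n0,n1
  Y(R13) = 0.001585 S between n2,n4
  Y(R14) = 0.003846 S between n4,n2
  Y(R15) = 0.0004237 S between n1,n3
  Idrv: injects 0.0012 A into n4 (from n1)
Assemble and solve the 4×4 MNA system:
  V(n1)=-4.620e-05  V(n2)=-2.800e-05  V(n3)=-3.311e-05  V(n4)=0.001614

R_eq = 1.383 Ω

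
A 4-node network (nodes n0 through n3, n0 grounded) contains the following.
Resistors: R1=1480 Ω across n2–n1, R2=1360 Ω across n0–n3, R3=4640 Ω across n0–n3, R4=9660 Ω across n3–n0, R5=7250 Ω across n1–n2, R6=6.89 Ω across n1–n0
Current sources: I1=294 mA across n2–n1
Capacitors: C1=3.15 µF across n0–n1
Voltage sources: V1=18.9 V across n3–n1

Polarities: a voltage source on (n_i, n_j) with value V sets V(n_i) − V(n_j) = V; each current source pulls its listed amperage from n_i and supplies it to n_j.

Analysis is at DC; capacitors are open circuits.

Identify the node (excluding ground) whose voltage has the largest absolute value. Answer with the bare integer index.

2

MNA unknowns: 3 node voltages V₁..V_3 plus 1 source current (V1)
R1: Y=0.0006757 on G[2,1]
R2: Y=0.0007353 on G[0,3]
I1: z[2]−=0.294, z[1]+=0.294
C1: Y=0.000 on G[0,1]
R3: Y=0.0002155 on G[0,3]
R4: Y=0.0001035 on G[3,0]
R5: Y=0.0001379 on G[1,2]
R6: Y=0.1451 on G[1,0]
V1: row V3−V1=18.9, i_V1 at 3,1
solve → V1=-0.1363, V2=-361.5, V3=18.76
aux → i_V1=-0.01978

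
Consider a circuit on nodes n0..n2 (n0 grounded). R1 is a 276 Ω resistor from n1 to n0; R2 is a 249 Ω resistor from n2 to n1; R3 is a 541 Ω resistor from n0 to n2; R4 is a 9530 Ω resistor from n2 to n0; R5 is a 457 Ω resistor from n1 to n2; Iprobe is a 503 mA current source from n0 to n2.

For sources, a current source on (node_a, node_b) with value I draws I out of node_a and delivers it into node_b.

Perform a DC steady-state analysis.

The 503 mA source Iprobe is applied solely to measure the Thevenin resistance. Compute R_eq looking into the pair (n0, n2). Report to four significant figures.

Element admittances at DC:
  Y(R1) = 0.003623 S between n1,n0
  Y(R2) = 0.004016 S between n2,n1
  Y(R3) = 0.001848 S between n0,n2
  Y(R4) = 0.0001049 S between n2,n0
  Y(R5) = 0.002188 S between n1,n2
  Iprobe: injects 0.503 A into n2 (from n0)
Assemble and solve the 2×2 MNA system:
  V(n1)=74.88  V(n2)=118.6

R_eq = 235.8 Ω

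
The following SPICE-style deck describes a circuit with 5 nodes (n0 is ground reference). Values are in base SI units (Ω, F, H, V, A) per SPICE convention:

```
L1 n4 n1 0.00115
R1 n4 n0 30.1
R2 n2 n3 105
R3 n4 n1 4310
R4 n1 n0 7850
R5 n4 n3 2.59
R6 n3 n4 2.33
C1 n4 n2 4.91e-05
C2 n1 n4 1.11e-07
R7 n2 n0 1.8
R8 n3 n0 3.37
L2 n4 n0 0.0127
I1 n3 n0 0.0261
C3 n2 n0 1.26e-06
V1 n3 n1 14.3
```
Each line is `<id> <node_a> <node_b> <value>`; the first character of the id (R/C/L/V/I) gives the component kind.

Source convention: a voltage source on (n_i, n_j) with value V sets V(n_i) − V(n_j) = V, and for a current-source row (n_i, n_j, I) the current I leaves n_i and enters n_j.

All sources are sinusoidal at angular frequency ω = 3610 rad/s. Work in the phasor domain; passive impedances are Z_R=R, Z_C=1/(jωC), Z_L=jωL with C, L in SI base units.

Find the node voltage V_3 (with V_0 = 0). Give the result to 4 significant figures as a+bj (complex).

1.053-0.9169j V

Apply KCL at each of the 4 non-ground nodes and solve the resulting linear system.
Node n1: branches {L1, R3, R4, C2, V1} → V_1 = -13.25-0.9169j
Node n2: branches {R2, C1, R7, C3} → V_2 = -0.7360+0.3467j
Node n3: branches {R2, R5, R6, R8, I1, V1} → V_3 = 1.053-0.9169j
Node n4: branches {L1, R1, R3, R5, R6, C1, C2, L2} → V_4 = 0.3997+2.759j
Source currents: i(V1)=-0.8887+3.281j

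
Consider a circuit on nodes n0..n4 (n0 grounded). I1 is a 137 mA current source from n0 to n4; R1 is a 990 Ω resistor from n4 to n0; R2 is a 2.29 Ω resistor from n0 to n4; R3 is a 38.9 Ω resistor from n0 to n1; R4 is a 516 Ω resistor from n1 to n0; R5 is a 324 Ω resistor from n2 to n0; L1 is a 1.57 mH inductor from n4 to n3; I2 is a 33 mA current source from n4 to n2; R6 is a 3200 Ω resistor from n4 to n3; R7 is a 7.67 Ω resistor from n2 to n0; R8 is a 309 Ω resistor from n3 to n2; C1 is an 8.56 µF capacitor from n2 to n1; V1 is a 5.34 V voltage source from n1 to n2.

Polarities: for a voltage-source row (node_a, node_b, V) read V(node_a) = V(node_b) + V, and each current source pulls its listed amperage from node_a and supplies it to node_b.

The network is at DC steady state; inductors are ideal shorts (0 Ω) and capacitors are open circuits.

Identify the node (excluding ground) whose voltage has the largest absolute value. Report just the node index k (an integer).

1

Element admittances at DC:
  I1: injects 0.137 A into n4 (from n0)
  Y(R1) = 0.001010 S between n4,n0
  Y(R2) = 0.4367 S between n0,n4
  Y(R3) = 0.02571 S between n0,n1
  Y(R4) = 0.001938 S between n1,n0
  Y(R5) = 0.003086 S between n2,n0
  L1: short n4↔n3 (DC inductor)
  I2: injects 0.033 A into n2 (from n4)
  Y(R6) = 0.0003125 S between n4,n3
  Y(R7) = 0.1304 S between n2,n0
  Y(R8) = 0.003236 S between n3,n2
  Y(C1) = 0.000 S between n2,n1
  V1: constraint V(n1)−V(n2) = 5.34
Assemble and solve the 6×6 MNA system:
  V(n1)=4.647  V(n2)=-0.6929  V(n3)=0.2308  V(n4)=0.2308
  i(L1)=0.002989  i(V1)=-0.1285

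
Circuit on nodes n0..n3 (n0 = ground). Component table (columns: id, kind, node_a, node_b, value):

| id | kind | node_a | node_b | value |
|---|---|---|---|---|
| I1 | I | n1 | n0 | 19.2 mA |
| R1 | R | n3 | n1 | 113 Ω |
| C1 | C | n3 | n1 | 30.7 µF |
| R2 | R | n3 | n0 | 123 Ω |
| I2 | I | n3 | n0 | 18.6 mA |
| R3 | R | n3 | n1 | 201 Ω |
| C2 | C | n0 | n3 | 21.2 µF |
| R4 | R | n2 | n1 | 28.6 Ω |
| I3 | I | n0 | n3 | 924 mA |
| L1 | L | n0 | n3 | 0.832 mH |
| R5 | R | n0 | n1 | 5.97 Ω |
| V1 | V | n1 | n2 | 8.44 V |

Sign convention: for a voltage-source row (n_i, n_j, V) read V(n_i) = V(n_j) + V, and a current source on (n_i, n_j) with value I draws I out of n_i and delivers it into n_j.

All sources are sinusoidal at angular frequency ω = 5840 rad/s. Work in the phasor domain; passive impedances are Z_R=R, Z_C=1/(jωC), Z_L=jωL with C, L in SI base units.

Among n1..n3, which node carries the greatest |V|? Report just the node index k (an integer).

Element admittances at ω=5840 rad/s:
  I1: injects 0.0192 A into n0 (from n1)
  Y(R1) = 0.008850+0.000j S between n3,n1
  Y(C1) = 0.000+0.1793j S between n3,n1
  Y(R2) = 0.008130+0.000j S between n3,n0
  I2: injects 0.0186 A into n0 (from n3)
  Y(R3) = 0.004975+0.000j S between n3,n1
  Y(C2) = 0.000+0.1238j S between n0,n3
  Y(R4) = 0.03497+0.000j S between n2,n1
  I3: injects 0.924 A into n3 (from n0)
  Y(L1) = 0.000-0.2058j S between n0,n3
  Y(R5) = 0.1675+0.000j S between n0,n1
  V1: constraint V(n1)−V(n2) = 8.44
Assemble and solve the 4×4 MNA system:
  V(n1)=4.676+4.475j  V(n2)=-3.764+4.475j  V(n3)=9.175+0.3460j
  i(V1)=-0.2951+0.000j

3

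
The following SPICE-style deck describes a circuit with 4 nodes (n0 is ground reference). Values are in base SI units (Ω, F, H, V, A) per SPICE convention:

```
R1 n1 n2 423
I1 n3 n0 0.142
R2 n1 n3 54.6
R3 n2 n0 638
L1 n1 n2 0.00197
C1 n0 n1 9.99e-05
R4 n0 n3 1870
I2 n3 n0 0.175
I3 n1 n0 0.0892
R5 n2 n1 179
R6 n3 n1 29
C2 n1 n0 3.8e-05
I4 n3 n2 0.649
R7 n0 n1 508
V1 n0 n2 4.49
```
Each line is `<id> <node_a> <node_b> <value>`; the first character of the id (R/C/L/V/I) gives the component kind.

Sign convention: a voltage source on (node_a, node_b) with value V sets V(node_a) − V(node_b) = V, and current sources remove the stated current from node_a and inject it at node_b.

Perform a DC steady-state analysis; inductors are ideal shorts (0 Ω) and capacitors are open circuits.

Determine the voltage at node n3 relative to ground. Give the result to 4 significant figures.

-22.56 V

MNA unknowns: 3 node voltages V₁..V_3 plus 2 source currents (L1, V1)
R1: Y=0.002364 on G[1,2]
I1: z[3]−=0.142, z[0]+=0.142
R2: Y=0.01832 on G[1,3]
R3: Y=0.001567 on G[2,0]
L1: row V1−V2=0, i_L1 at 1,2
C1: Y=0.000 on G[0,1]
R4: Y=0.0005348 on G[0,3]
I2: z[3]−=0.175, z[0]+=0.175
I3: z[1]−=0.0892, z[0]+=0.0892
R5: Y=0.005587 on G[2,1]
R6: Y=0.03448 on G[3,1]
C2: Y=0.000 on G[1,0]
I4: z[3]−=0.649, z[2]+=0.649
R7: Y=0.001969 on G[0,1]
V1: row V0−V2=4.49, i_V1 at 0,2
solve → V1=-4.490, V2=-4.490, V3=-22.56
aux → i_L1=-1.034, i_V1=0.3783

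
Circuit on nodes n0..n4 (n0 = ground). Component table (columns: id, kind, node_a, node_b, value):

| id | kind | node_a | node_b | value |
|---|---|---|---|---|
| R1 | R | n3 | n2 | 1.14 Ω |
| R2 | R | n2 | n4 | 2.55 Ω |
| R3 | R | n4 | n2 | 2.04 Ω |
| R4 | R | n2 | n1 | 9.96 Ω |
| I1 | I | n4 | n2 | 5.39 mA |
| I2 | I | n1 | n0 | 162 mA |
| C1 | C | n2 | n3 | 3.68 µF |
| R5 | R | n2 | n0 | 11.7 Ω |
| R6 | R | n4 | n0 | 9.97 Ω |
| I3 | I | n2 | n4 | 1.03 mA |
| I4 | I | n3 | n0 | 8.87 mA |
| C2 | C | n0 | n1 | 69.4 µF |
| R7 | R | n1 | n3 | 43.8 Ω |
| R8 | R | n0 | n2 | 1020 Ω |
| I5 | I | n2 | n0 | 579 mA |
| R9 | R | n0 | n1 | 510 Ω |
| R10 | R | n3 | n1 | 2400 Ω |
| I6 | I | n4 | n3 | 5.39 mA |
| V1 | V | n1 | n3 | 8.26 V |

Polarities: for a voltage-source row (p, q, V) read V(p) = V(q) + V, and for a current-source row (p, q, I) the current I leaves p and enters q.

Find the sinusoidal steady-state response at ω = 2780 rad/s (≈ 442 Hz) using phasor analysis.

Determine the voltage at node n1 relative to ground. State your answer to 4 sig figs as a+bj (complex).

1.135-1.432j V

Apply KCL at each of the 4 non-ground nodes and solve the resulting linear system.
Node n1: branches {R4, I2, C2, R7, R9, R10, V1} → V_1 = 1.135-1.432j
Node n2: branches {R1, R2, R3, R4, I1, C1, R5, I3, R8, I5} → V_2 = -5.820-1.225j
Node n3: branches {R1, C1, I4, R7, R10, I6, V1} → V_3 = -7.125-1.432j
Node n4: branches {R2, R3, I1, R6, I3, I6} → V_4 = -5.236-1.100j
Source currents: i(V1)=-1.331-0.1953j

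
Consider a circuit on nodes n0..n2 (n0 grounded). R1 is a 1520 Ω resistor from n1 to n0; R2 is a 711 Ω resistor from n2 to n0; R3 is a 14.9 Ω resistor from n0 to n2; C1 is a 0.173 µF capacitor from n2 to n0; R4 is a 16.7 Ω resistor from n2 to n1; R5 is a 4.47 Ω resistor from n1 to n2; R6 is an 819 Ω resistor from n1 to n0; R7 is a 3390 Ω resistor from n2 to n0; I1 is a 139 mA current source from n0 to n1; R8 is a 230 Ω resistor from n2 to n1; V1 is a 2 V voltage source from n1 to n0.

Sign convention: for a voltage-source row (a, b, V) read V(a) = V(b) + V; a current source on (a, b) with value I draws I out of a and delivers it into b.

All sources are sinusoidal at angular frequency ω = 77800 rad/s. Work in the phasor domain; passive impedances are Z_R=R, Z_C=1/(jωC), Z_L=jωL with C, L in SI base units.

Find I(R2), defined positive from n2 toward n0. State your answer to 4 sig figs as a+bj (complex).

0.002267-8.553e-05j A

Element admittances at ω=77800 rad/s:
  Y(R1) = 0.0006579+0.000j S between n1,n0
  Y(R2) = 0.001406+0.000j S between n2,n0
  Y(R3) = 0.06711+0.000j S between n0,n2
  Y(C1) = 0.000+0.01346j S between n2,n0
  Y(R4) = 0.05988+0.000j S between n2,n1
  Y(R5) = 0.2237+0.000j S between n1,n2
  Y(R6) = 0.001221+0.000j S between n1,n0
  Y(R7) = 0.0002950+0.000j S between n2,n0
  I1: injects 0.139 A into n1 (from n0)
  Y(R8) = 0.004348+0.000j S between n2,n1
  V1: constraint V(n1)−V(n0) = 2
Assemble and solve the 3×3 MNA system:
  V(n1)=2.000+0.000j  V(n2)=1.612-0.06081j
  i(V1)=0.02350-0.01751j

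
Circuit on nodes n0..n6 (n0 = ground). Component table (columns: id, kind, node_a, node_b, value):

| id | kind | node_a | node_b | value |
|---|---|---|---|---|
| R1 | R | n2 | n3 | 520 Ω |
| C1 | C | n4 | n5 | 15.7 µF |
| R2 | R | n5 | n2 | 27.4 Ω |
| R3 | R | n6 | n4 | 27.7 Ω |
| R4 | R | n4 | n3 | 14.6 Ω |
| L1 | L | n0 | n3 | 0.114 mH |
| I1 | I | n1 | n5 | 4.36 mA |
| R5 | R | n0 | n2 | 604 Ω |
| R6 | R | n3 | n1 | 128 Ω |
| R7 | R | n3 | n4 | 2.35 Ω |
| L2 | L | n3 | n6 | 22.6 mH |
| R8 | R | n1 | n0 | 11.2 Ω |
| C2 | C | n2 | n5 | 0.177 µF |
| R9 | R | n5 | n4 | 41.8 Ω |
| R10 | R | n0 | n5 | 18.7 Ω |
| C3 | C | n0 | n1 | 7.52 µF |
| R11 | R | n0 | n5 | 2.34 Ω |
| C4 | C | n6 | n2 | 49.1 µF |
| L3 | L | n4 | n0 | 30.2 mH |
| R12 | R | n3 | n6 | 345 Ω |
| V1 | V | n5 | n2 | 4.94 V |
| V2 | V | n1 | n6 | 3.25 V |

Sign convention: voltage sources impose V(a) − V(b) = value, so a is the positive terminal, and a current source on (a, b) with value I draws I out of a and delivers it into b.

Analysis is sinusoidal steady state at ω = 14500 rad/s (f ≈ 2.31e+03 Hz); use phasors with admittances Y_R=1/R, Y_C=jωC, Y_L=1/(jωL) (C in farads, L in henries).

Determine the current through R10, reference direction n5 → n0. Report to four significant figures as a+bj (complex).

Element admittances at ω=14500 rad/s:
  Y(R1) = 0.001923+0.000j S between n2,n3
  Y(C1) = 0.000+0.2276j S between n4,n5
  Y(R2) = 0.03650+0.000j S between n5,n2
  Y(R3) = 0.03610+0.000j S between n6,n4
  Y(R4) = 0.06849+0.000j S between n4,n3
  Y(L1) = 0.000-0.6050j S between n0,n3
  I1: injects 0.00436 A into n5 (from n1)
  Y(R5) = 0.001656+0.000j S between n0,n2
  Y(R6) = 0.007812+0.000j S between n3,n1
  Y(R7) = 0.4255+0.000j S between n3,n4
  Y(L2) = 0.000-0.003052j S between n3,n6
  Y(R8) = 0.08929+0.000j S between n1,n0
  Y(C2) = 0.000+0.002567j S between n2,n5
  Y(R9) = 0.02392+0.000j S between n5,n4
  Y(R10) = 0.05348+0.000j S between n0,n5
  Y(C3) = 0.000+0.1090j S between n0,n1
  Y(R11) = 0.4274+0.000j S between n0,n5
  Y(C4) = 0.000+0.7119j S between n6,n2
  Y(L3) = 0.000-0.002284j S between n4,n0
  Y(R12) = 0.002899+0.000j S between n3,n6
  V1: constraint V(n5)−V(n2) = 4.94
  V2: constraint V(n1)−V(n6) = 3.25
Assemble and solve the 8×8 MNA system:
  V(n1)=-1.105-0.3461j  V(n2)=-4.578-0.04198j  V(n3)=-0.2820-0.1754j  V(n4)=-0.4421+0.1480j  V(n5)=0.3624-0.04198j  V(n6)=-4.355-0.3461j
  i(V1)=-0.4127-0.1711j  i(V2)=0.06297+0.1527j

0.01938-0.002245j A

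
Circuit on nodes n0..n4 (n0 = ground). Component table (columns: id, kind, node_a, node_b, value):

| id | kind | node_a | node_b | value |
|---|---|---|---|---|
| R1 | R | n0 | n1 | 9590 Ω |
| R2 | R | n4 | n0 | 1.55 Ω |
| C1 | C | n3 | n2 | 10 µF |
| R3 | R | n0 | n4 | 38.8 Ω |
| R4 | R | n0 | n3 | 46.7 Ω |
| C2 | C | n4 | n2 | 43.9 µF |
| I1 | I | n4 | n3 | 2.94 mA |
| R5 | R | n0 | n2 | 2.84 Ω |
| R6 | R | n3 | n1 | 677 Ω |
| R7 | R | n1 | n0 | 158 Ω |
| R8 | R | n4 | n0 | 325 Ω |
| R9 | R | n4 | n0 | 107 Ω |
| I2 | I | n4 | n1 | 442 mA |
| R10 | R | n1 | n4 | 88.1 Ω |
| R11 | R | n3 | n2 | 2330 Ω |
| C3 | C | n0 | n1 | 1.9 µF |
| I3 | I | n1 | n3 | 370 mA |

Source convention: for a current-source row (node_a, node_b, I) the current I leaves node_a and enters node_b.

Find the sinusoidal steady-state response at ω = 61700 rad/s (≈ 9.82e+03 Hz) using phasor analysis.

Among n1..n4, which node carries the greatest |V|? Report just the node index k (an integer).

3

MNA unknowns: 4 node voltages V₁..V_4
R1: Y=0.0001043+0.000j on G[0,1]
R2: Y=0.6452+0.000j on G[4,0]
C1: Y=0.000+0.6170j on G[3,2]
R3: Y=0.02577+0.000j on G[0,4]
R4: Y=0.02141+0.000j on G[0,3]
C2: Y=0.000+2.709j on G[4,2]
I1: z[4]−=0.00294, z[3]+=0.00294
R5: Y=0.3521+0.000j on G[0,2]
R6: Y=0.001477+0.000j on G[3,1]
R7: Y=0.006329+0.000j on G[1,0]
R8: Y=0.003077+0.000j on G[4,0]
R9: Y=0.009346+0.000j on G[4,0]
I2: z[4]−=0.442, z[1]+=0.442
R10: Y=0.01135+0.000j on G[1,4]
R11: Y=0.0004292+0.000j on G[3,2]
C3: Y=0.000+0.1172j on G[0,1]
I3: z[1]−=0.37, z[3]+=0.37
solve → V1=0.09391-0.5913j, V2=-0.05564-0.08845j, V3=-0.03088-0.6942j, V4=-0.07269+0.05679j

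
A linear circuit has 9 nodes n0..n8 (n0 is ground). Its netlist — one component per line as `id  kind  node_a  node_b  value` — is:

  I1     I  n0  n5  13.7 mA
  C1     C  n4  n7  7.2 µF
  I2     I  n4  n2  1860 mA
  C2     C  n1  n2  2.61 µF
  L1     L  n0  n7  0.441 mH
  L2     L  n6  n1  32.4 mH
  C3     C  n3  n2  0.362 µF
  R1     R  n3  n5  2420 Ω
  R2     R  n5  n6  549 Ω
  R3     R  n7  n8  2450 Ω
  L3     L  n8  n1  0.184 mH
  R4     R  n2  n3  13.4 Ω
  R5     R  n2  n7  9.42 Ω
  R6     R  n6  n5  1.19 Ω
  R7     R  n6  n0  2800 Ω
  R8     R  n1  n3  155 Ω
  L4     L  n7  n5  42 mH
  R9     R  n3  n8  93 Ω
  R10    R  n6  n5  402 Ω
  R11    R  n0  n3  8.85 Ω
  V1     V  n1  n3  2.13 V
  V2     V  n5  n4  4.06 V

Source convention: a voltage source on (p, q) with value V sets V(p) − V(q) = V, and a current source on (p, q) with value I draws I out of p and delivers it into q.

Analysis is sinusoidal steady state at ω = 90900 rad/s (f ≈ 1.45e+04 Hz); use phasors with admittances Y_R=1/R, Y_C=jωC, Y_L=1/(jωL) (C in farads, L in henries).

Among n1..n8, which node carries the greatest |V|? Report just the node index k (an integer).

Element admittances at ω=90900 rad/s:
  I1: injects 0.0137 A into n5 (from n0)
  Y(C1) = 0.000+0.6545j S between n4,n7
  I2: injects 1.86 A into n2 (from n4)
  Y(C2) = 0.000+0.2372j S between n1,n2
  Y(L1) = 0.000-0.02495j S between n0,n7
  Y(L2) = 0.000-0.0003395j S between n6,n1
  Y(C3) = 0.000+0.03291j S between n3,n2
  Y(R1) = 0.0004132+0.000j S between n3,n5
  Y(R2) = 0.001821+0.000j S between n5,n6
  Y(R3) = 0.0004082+0.000j S between n7,n8
  Y(L3) = 0.000-0.05979j S between n8,n1
  Y(R4) = 0.07463+0.000j S between n2,n3
  Y(R5) = 0.1062+0.000j S between n2,n7
  Y(R6) = 0.8403+0.000j S between n6,n5
  Y(R7) = 0.0003571+0.000j S between n6,n0
  Y(R8) = 0.006452+0.000j S between n1,n3
  Y(L4) = 0.000-0.0002619j S between n7,n5
  Y(R9) = 0.01075+0.000j S between n3,n8
  Y(R10) = 0.002488+0.000j S between n6,n5
  Y(R11) = 0.1130+0.000j S between n0,n3
  V1: constraint V(n1)−V(n3) = 2.13
  V2: constraint V(n5)−V(n4) = 4.06
Assemble and solve the 10×10 MNA system:
  V(n1)=3.733-2.931j  V(n2)=2.375-3.431j  V(n3)=1.603-2.931j  V(n4)=-13.33-3.767j  V(n5)=-9.272-3.767j  V(n6)=-9.268-3.771j  V(n7)=-13.33-6.577j  V(n8)=3.667-3.418j
  i(V1)=0.07552-0.3137j  i(V2)=0.02105-0.001659j

7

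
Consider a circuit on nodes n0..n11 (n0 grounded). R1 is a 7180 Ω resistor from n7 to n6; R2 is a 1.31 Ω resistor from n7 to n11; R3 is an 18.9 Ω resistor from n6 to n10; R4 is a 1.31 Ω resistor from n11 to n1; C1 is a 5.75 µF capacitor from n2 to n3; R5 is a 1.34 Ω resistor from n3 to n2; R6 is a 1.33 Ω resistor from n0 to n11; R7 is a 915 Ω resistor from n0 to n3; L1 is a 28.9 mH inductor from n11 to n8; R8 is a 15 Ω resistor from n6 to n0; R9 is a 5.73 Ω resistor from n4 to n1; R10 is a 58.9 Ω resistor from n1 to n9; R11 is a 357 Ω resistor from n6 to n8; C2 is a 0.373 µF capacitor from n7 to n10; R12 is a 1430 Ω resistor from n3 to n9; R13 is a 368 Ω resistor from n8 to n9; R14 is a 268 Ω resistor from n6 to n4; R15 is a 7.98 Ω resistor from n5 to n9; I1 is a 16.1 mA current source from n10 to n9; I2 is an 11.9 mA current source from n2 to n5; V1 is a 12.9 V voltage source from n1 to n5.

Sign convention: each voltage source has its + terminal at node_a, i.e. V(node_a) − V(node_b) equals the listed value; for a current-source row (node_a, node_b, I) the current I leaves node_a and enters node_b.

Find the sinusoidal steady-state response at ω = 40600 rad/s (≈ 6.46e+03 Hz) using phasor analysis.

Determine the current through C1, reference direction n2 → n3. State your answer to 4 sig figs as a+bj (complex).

MNA unknowns: 11 node voltages V₁..V_11 plus 1 source current (V1)
R1: Y=0.0001393+0.000j on G[7,6]
R2: Y=0.7634+0.000j on G[7,11]
R3: Y=0.05291+0.000j on G[6,10]
R4: Y=0.7634+0.000j on G[11,1]
C1: Y=0.000+0.2334j on G[2,3]
R5: Y=0.7463+0.000j on G[3,2]
R6: Y=0.7519+0.000j on G[0,11]
R7: Y=0.001093+0.000j on G[0,3]
L1: Y=0.000-0.0008523j on G[11,8]
R8: Y=0.06667+0.000j on G[6,0]
R9: Y=0.1745+0.000j on G[4,1]
R10: Y=0.01698+0.000j on G[1,9]
R11: Y=0.002801+0.000j on G[6,8]
C2: Y=0.000+0.01514j on G[7,10]
R12: Y=0.0006993+0.000j on G[3,9]
R13: Y=0.002717+0.000j on G[8,9]
R14: Y=0.003731+0.000j on G[6,4]
R15: Y=0.1253+0.000j on G[5,9]
I1: z[10]−=0.0161, z[9]+=0.0161
I2: z[2]−=0.0119, z[5]+=0.0119
V1: row V1−V5=12.9, i_V1 at 1,5
solve → V1=0.1024-0.01090j, V2=-10.96-0.005591j, V3=-10.95-0.01014j, V4=0.09265-0.008635j, V5=-12.80-0.01090j, V6=-0.3633+0.09722j, V7=0.04216-0.02098j, V8=-5.495-0.8195j, V9=-11.04-0.02597j, V10=-0.5826+0.2760j, V11=0.04812-0.008605j
aux → i_V1=-0.2323+0.001889j

-0.001061-0.003391j A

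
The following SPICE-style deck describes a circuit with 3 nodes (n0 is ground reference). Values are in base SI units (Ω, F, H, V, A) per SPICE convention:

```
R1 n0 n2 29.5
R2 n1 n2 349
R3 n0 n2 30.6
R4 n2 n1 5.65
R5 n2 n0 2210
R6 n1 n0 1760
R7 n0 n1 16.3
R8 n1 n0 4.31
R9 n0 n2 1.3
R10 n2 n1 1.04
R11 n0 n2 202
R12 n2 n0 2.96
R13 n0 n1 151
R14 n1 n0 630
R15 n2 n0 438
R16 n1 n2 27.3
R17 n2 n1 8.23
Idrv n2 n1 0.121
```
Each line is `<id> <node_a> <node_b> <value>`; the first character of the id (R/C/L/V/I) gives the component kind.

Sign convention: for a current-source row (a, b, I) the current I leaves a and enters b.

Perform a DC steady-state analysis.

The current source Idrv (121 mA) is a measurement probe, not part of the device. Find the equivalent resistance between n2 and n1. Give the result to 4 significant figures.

R_eq = 0.6493 Ω

Element admittances at DC:
  Y(R1) = 0.03390 S between n0,n2
  Y(R2) = 0.002865 S between n1,n2
  Y(R3) = 0.03268 S between n0,n2
  Y(R4) = 0.1770 S between n2,n1
  Y(R5) = 0.0004525 S between n2,n0
  Y(R6) = 0.0005682 S between n1,n0
  Y(R7) = 0.06135 S between n0,n1
  Y(R8) = 0.2320 S between n1,n0
  Y(R9) = 0.7692 S between n0,n2
  Y(R10) = 0.9615 S between n2,n1
  Y(R11) = 0.004950 S between n0,n2
  Y(R12) = 0.3378 S between n2,n0
  Y(R13) = 0.006623 S between n0,n1
  Y(R14) = 0.001587 S between n1,n0
  Y(R15) = 0.002283 S between n2,n0
  Y(R16) = 0.03663 S between n1,n2
  Y(R17) = 0.1215 S between n2,n1
  Idrv: injects 0.121 A into n1 (from n2)
Assemble and solve the 2×2 MNA system:
  V(n1)=0.06256  V(n2)=-0.01600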